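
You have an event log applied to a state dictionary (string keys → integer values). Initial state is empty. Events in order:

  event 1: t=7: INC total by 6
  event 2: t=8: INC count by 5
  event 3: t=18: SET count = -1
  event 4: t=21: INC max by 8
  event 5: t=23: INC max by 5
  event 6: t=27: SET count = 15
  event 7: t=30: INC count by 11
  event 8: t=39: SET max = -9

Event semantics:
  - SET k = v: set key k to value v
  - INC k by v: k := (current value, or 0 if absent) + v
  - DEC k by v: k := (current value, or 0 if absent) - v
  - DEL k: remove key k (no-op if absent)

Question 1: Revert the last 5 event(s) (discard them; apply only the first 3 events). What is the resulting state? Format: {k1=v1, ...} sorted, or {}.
Answer: {count=-1, total=6}

Derivation:
Keep first 3 events (discard last 5):
  after event 1 (t=7: INC total by 6): {total=6}
  after event 2 (t=8: INC count by 5): {count=5, total=6}
  after event 3 (t=18: SET count = -1): {count=-1, total=6}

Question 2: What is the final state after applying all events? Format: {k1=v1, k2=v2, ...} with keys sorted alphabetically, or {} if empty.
Answer: {count=26, max=-9, total=6}

Derivation:
  after event 1 (t=7: INC total by 6): {total=6}
  after event 2 (t=8: INC count by 5): {count=5, total=6}
  after event 3 (t=18: SET count = -1): {count=-1, total=6}
  after event 4 (t=21: INC max by 8): {count=-1, max=8, total=6}
  after event 5 (t=23: INC max by 5): {count=-1, max=13, total=6}
  after event 6 (t=27: SET count = 15): {count=15, max=13, total=6}
  after event 7 (t=30: INC count by 11): {count=26, max=13, total=6}
  after event 8 (t=39: SET max = -9): {count=26, max=-9, total=6}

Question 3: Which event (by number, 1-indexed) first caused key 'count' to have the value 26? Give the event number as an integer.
Looking for first event where count becomes 26:
  event 2: count = 5
  event 3: count = -1
  event 4: count = -1
  event 5: count = -1
  event 6: count = 15
  event 7: count 15 -> 26  <-- first match

Answer: 7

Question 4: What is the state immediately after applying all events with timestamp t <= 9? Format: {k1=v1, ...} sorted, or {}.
Apply events with t <= 9 (2 events):
  after event 1 (t=7: INC total by 6): {total=6}
  after event 2 (t=8: INC count by 5): {count=5, total=6}

Answer: {count=5, total=6}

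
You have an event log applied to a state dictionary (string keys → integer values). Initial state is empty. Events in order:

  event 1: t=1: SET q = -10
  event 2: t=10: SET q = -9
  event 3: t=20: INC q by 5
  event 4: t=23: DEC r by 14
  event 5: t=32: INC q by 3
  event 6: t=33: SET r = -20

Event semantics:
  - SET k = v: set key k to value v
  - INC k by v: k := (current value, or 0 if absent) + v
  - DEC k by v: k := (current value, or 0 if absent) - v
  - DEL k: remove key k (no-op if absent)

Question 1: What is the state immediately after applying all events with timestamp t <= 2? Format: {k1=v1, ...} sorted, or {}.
Apply events with t <= 2 (1 events):
  after event 1 (t=1: SET q = -10): {q=-10}

Answer: {q=-10}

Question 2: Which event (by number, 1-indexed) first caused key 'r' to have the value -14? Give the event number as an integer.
Answer: 4

Derivation:
Looking for first event where r becomes -14:
  event 4: r (absent) -> -14  <-- first match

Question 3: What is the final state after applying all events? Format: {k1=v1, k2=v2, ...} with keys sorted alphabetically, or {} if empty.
  after event 1 (t=1: SET q = -10): {q=-10}
  after event 2 (t=10: SET q = -9): {q=-9}
  after event 3 (t=20: INC q by 5): {q=-4}
  after event 4 (t=23: DEC r by 14): {q=-4, r=-14}
  after event 5 (t=32: INC q by 3): {q=-1, r=-14}
  after event 6 (t=33: SET r = -20): {q=-1, r=-20}

Answer: {q=-1, r=-20}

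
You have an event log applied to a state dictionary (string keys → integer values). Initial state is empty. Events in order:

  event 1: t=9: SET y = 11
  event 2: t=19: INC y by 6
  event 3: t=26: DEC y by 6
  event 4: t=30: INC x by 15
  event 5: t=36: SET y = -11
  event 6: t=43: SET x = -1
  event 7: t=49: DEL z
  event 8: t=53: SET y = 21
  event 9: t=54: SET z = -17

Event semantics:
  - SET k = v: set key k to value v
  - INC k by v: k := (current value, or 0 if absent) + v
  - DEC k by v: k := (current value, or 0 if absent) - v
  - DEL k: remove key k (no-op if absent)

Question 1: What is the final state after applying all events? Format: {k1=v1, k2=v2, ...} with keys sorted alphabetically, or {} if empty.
Answer: {x=-1, y=21, z=-17}

Derivation:
  after event 1 (t=9: SET y = 11): {y=11}
  after event 2 (t=19: INC y by 6): {y=17}
  after event 3 (t=26: DEC y by 6): {y=11}
  after event 4 (t=30: INC x by 15): {x=15, y=11}
  after event 5 (t=36: SET y = -11): {x=15, y=-11}
  after event 6 (t=43: SET x = -1): {x=-1, y=-11}
  after event 7 (t=49: DEL z): {x=-1, y=-11}
  after event 8 (t=53: SET y = 21): {x=-1, y=21}
  after event 9 (t=54: SET z = -17): {x=-1, y=21, z=-17}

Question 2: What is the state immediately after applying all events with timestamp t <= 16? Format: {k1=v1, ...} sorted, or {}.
Apply events with t <= 16 (1 events):
  after event 1 (t=9: SET y = 11): {y=11}

Answer: {y=11}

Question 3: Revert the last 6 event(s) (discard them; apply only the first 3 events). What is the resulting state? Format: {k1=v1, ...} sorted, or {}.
Keep first 3 events (discard last 6):
  after event 1 (t=9: SET y = 11): {y=11}
  after event 2 (t=19: INC y by 6): {y=17}
  after event 3 (t=26: DEC y by 6): {y=11}

Answer: {y=11}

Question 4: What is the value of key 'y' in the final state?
Answer: 21

Derivation:
Track key 'y' through all 9 events:
  event 1 (t=9: SET y = 11): y (absent) -> 11
  event 2 (t=19: INC y by 6): y 11 -> 17
  event 3 (t=26: DEC y by 6): y 17 -> 11
  event 4 (t=30: INC x by 15): y unchanged
  event 5 (t=36: SET y = -11): y 11 -> -11
  event 6 (t=43: SET x = -1): y unchanged
  event 7 (t=49: DEL z): y unchanged
  event 8 (t=53: SET y = 21): y -11 -> 21
  event 9 (t=54: SET z = -17): y unchanged
Final: y = 21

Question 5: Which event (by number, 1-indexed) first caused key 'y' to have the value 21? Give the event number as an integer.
Looking for first event where y becomes 21:
  event 1: y = 11
  event 2: y = 17
  event 3: y = 11
  event 4: y = 11
  event 5: y = -11
  event 6: y = -11
  event 7: y = -11
  event 8: y -11 -> 21  <-- first match

Answer: 8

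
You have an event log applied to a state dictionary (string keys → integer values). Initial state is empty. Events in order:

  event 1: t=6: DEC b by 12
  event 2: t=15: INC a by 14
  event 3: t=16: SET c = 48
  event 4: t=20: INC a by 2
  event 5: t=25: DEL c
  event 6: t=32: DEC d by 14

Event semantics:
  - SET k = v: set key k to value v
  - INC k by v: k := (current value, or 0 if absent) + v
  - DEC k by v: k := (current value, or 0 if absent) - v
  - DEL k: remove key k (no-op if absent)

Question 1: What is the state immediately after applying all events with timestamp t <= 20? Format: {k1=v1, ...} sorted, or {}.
Answer: {a=16, b=-12, c=48}

Derivation:
Apply events with t <= 20 (4 events):
  after event 1 (t=6: DEC b by 12): {b=-12}
  after event 2 (t=15: INC a by 14): {a=14, b=-12}
  after event 3 (t=16: SET c = 48): {a=14, b=-12, c=48}
  after event 4 (t=20: INC a by 2): {a=16, b=-12, c=48}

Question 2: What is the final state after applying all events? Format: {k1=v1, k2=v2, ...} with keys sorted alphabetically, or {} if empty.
Answer: {a=16, b=-12, d=-14}

Derivation:
  after event 1 (t=6: DEC b by 12): {b=-12}
  after event 2 (t=15: INC a by 14): {a=14, b=-12}
  after event 3 (t=16: SET c = 48): {a=14, b=-12, c=48}
  after event 4 (t=20: INC a by 2): {a=16, b=-12, c=48}
  after event 5 (t=25: DEL c): {a=16, b=-12}
  after event 6 (t=32: DEC d by 14): {a=16, b=-12, d=-14}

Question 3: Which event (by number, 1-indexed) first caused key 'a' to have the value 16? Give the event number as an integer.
Looking for first event where a becomes 16:
  event 2: a = 14
  event 3: a = 14
  event 4: a 14 -> 16  <-- first match

Answer: 4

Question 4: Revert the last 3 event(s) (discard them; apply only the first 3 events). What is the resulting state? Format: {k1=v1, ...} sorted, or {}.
Keep first 3 events (discard last 3):
  after event 1 (t=6: DEC b by 12): {b=-12}
  after event 2 (t=15: INC a by 14): {a=14, b=-12}
  after event 3 (t=16: SET c = 48): {a=14, b=-12, c=48}

Answer: {a=14, b=-12, c=48}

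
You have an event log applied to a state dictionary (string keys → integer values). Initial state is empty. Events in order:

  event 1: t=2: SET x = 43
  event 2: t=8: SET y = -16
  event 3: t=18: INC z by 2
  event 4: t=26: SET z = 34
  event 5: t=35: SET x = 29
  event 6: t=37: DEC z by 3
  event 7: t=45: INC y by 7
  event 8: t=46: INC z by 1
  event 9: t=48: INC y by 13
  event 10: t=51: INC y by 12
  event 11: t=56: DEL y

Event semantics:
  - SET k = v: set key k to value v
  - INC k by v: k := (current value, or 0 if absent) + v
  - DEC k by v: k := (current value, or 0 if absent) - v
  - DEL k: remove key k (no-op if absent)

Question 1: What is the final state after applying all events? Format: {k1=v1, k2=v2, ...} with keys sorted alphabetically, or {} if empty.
  after event 1 (t=2: SET x = 43): {x=43}
  after event 2 (t=8: SET y = -16): {x=43, y=-16}
  after event 3 (t=18: INC z by 2): {x=43, y=-16, z=2}
  after event 4 (t=26: SET z = 34): {x=43, y=-16, z=34}
  after event 5 (t=35: SET x = 29): {x=29, y=-16, z=34}
  after event 6 (t=37: DEC z by 3): {x=29, y=-16, z=31}
  after event 7 (t=45: INC y by 7): {x=29, y=-9, z=31}
  after event 8 (t=46: INC z by 1): {x=29, y=-9, z=32}
  after event 9 (t=48: INC y by 13): {x=29, y=4, z=32}
  after event 10 (t=51: INC y by 12): {x=29, y=16, z=32}
  after event 11 (t=56: DEL y): {x=29, z=32}

Answer: {x=29, z=32}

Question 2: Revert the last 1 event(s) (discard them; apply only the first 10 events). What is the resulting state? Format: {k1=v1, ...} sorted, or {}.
Answer: {x=29, y=16, z=32}

Derivation:
Keep first 10 events (discard last 1):
  after event 1 (t=2: SET x = 43): {x=43}
  after event 2 (t=8: SET y = -16): {x=43, y=-16}
  after event 3 (t=18: INC z by 2): {x=43, y=-16, z=2}
  after event 4 (t=26: SET z = 34): {x=43, y=-16, z=34}
  after event 5 (t=35: SET x = 29): {x=29, y=-16, z=34}
  after event 6 (t=37: DEC z by 3): {x=29, y=-16, z=31}
  after event 7 (t=45: INC y by 7): {x=29, y=-9, z=31}
  after event 8 (t=46: INC z by 1): {x=29, y=-9, z=32}
  after event 9 (t=48: INC y by 13): {x=29, y=4, z=32}
  after event 10 (t=51: INC y by 12): {x=29, y=16, z=32}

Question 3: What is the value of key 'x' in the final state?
Track key 'x' through all 11 events:
  event 1 (t=2: SET x = 43): x (absent) -> 43
  event 2 (t=8: SET y = -16): x unchanged
  event 3 (t=18: INC z by 2): x unchanged
  event 4 (t=26: SET z = 34): x unchanged
  event 5 (t=35: SET x = 29): x 43 -> 29
  event 6 (t=37: DEC z by 3): x unchanged
  event 7 (t=45: INC y by 7): x unchanged
  event 8 (t=46: INC z by 1): x unchanged
  event 9 (t=48: INC y by 13): x unchanged
  event 10 (t=51: INC y by 12): x unchanged
  event 11 (t=56: DEL y): x unchanged
Final: x = 29

Answer: 29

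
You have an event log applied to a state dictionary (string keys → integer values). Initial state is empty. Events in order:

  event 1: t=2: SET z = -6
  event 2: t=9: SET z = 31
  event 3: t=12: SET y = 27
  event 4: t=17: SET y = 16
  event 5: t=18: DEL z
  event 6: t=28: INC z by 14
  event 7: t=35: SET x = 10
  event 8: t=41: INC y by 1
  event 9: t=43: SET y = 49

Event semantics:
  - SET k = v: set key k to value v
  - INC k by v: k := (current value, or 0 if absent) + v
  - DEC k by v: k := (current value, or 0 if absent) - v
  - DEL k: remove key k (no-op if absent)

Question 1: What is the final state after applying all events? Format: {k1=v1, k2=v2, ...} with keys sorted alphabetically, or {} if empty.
  after event 1 (t=2: SET z = -6): {z=-6}
  after event 2 (t=9: SET z = 31): {z=31}
  after event 3 (t=12: SET y = 27): {y=27, z=31}
  after event 4 (t=17: SET y = 16): {y=16, z=31}
  after event 5 (t=18: DEL z): {y=16}
  after event 6 (t=28: INC z by 14): {y=16, z=14}
  after event 7 (t=35: SET x = 10): {x=10, y=16, z=14}
  after event 8 (t=41: INC y by 1): {x=10, y=17, z=14}
  after event 9 (t=43: SET y = 49): {x=10, y=49, z=14}

Answer: {x=10, y=49, z=14}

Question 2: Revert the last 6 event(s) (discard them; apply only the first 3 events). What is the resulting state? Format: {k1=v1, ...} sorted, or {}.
Keep first 3 events (discard last 6):
  after event 1 (t=2: SET z = -6): {z=-6}
  after event 2 (t=9: SET z = 31): {z=31}
  after event 3 (t=12: SET y = 27): {y=27, z=31}

Answer: {y=27, z=31}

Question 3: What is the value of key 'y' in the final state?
Track key 'y' through all 9 events:
  event 1 (t=2: SET z = -6): y unchanged
  event 2 (t=9: SET z = 31): y unchanged
  event 3 (t=12: SET y = 27): y (absent) -> 27
  event 4 (t=17: SET y = 16): y 27 -> 16
  event 5 (t=18: DEL z): y unchanged
  event 6 (t=28: INC z by 14): y unchanged
  event 7 (t=35: SET x = 10): y unchanged
  event 8 (t=41: INC y by 1): y 16 -> 17
  event 9 (t=43: SET y = 49): y 17 -> 49
Final: y = 49

Answer: 49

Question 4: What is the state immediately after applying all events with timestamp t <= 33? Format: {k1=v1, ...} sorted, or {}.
Apply events with t <= 33 (6 events):
  after event 1 (t=2: SET z = -6): {z=-6}
  after event 2 (t=9: SET z = 31): {z=31}
  after event 3 (t=12: SET y = 27): {y=27, z=31}
  after event 4 (t=17: SET y = 16): {y=16, z=31}
  after event 5 (t=18: DEL z): {y=16}
  after event 6 (t=28: INC z by 14): {y=16, z=14}

Answer: {y=16, z=14}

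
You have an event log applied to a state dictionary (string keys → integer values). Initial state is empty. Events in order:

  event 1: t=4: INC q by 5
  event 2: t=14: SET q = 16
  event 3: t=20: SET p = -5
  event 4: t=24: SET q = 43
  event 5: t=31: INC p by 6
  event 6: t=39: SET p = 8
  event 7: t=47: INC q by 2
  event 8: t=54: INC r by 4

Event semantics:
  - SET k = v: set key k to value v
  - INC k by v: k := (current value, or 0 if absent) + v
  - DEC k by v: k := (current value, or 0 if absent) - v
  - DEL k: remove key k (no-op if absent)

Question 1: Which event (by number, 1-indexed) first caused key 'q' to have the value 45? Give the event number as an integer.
Answer: 7

Derivation:
Looking for first event where q becomes 45:
  event 1: q = 5
  event 2: q = 16
  event 3: q = 16
  event 4: q = 43
  event 5: q = 43
  event 6: q = 43
  event 7: q 43 -> 45  <-- first match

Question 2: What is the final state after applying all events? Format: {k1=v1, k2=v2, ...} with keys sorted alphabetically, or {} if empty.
Answer: {p=8, q=45, r=4}

Derivation:
  after event 1 (t=4: INC q by 5): {q=5}
  after event 2 (t=14: SET q = 16): {q=16}
  after event 3 (t=20: SET p = -5): {p=-5, q=16}
  after event 4 (t=24: SET q = 43): {p=-5, q=43}
  after event 5 (t=31: INC p by 6): {p=1, q=43}
  after event 6 (t=39: SET p = 8): {p=8, q=43}
  after event 7 (t=47: INC q by 2): {p=8, q=45}
  after event 8 (t=54: INC r by 4): {p=8, q=45, r=4}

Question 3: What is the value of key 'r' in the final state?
Track key 'r' through all 8 events:
  event 1 (t=4: INC q by 5): r unchanged
  event 2 (t=14: SET q = 16): r unchanged
  event 3 (t=20: SET p = -5): r unchanged
  event 4 (t=24: SET q = 43): r unchanged
  event 5 (t=31: INC p by 6): r unchanged
  event 6 (t=39: SET p = 8): r unchanged
  event 7 (t=47: INC q by 2): r unchanged
  event 8 (t=54: INC r by 4): r (absent) -> 4
Final: r = 4

Answer: 4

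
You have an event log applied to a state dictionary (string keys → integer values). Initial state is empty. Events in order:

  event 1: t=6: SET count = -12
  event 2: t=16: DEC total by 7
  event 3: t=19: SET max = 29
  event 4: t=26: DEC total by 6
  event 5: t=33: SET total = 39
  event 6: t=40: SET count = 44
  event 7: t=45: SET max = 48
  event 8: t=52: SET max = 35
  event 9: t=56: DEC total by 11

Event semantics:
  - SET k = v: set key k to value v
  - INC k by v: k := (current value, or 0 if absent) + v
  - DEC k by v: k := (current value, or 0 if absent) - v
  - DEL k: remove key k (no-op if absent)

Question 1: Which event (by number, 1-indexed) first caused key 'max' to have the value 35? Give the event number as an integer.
Looking for first event where max becomes 35:
  event 3: max = 29
  event 4: max = 29
  event 5: max = 29
  event 6: max = 29
  event 7: max = 48
  event 8: max 48 -> 35  <-- first match

Answer: 8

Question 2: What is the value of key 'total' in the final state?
Answer: 28

Derivation:
Track key 'total' through all 9 events:
  event 1 (t=6: SET count = -12): total unchanged
  event 2 (t=16: DEC total by 7): total (absent) -> -7
  event 3 (t=19: SET max = 29): total unchanged
  event 4 (t=26: DEC total by 6): total -7 -> -13
  event 5 (t=33: SET total = 39): total -13 -> 39
  event 6 (t=40: SET count = 44): total unchanged
  event 7 (t=45: SET max = 48): total unchanged
  event 8 (t=52: SET max = 35): total unchanged
  event 9 (t=56: DEC total by 11): total 39 -> 28
Final: total = 28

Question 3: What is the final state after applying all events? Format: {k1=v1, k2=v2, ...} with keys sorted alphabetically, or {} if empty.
Answer: {count=44, max=35, total=28}

Derivation:
  after event 1 (t=6: SET count = -12): {count=-12}
  after event 2 (t=16: DEC total by 7): {count=-12, total=-7}
  after event 3 (t=19: SET max = 29): {count=-12, max=29, total=-7}
  after event 4 (t=26: DEC total by 6): {count=-12, max=29, total=-13}
  after event 5 (t=33: SET total = 39): {count=-12, max=29, total=39}
  after event 6 (t=40: SET count = 44): {count=44, max=29, total=39}
  after event 7 (t=45: SET max = 48): {count=44, max=48, total=39}
  after event 8 (t=52: SET max = 35): {count=44, max=35, total=39}
  after event 9 (t=56: DEC total by 11): {count=44, max=35, total=28}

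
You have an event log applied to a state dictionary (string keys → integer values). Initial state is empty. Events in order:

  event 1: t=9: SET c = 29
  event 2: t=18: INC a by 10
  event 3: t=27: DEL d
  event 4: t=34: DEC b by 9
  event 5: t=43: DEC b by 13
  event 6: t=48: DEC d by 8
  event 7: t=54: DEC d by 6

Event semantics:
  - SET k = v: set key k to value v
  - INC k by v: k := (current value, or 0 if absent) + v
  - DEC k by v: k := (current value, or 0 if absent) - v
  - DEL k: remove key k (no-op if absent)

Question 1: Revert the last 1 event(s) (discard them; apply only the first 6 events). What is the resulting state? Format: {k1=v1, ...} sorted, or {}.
Keep first 6 events (discard last 1):
  after event 1 (t=9: SET c = 29): {c=29}
  after event 2 (t=18: INC a by 10): {a=10, c=29}
  after event 3 (t=27: DEL d): {a=10, c=29}
  after event 4 (t=34: DEC b by 9): {a=10, b=-9, c=29}
  after event 5 (t=43: DEC b by 13): {a=10, b=-22, c=29}
  after event 6 (t=48: DEC d by 8): {a=10, b=-22, c=29, d=-8}

Answer: {a=10, b=-22, c=29, d=-8}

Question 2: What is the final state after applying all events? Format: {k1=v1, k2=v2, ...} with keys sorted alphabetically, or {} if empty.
Answer: {a=10, b=-22, c=29, d=-14}

Derivation:
  after event 1 (t=9: SET c = 29): {c=29}
  after event 2 (t=18: INC a by 10): {a=10, c=29}
  after event 3 (t=27: DEL d): {a=10, c=29}
  after event 4 (t=34: DEC b by 9): {a=10, b=-9, c=29}
  after event 5 (t=43: DEC b by 13): {a=10, b=-22, c=29}
  after event 6 (t=48: DEC d by 8): {a=10, b=-22, c=29, d=-8}
  after event 7 (t=54: DEC d by 6): {a=10, b=-22, c=29, d=-14}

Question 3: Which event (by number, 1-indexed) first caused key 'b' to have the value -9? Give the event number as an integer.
Answer: 4

Derivation:
Looking for first event where b becomes -9:
  event 4: b (absent) -> -9  <-- first match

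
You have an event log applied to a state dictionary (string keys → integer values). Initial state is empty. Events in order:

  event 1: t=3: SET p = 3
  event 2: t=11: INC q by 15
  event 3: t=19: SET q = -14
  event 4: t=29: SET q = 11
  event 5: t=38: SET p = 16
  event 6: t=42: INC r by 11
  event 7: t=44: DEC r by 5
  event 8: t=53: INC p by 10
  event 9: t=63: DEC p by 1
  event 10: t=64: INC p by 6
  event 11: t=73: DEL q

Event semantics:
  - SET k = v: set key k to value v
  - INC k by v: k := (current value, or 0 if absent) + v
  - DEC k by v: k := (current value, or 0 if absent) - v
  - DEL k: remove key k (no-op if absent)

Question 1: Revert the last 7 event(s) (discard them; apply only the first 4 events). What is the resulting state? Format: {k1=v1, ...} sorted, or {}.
Keep first 4 events (discard last 7):
  after event 1 (t=3: SET p = 3): {p=3}
  after event 2 (t=11: INC q by 15): {p=3, q=15}
  after event 3 (t=19: SET q = -14): {p=3, q=-14}
  after event 4 (t=29: SET q = 11): {p=3, q=11}

Answer: {p=3, q=11}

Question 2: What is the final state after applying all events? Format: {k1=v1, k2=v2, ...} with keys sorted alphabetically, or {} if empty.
Answer: {p=31, r=6}

Derivation:
  after event 1 (t=3: SET p = 3): {p=3}
  after event 2 (t=11: INC q by 15): {p=3, q=15}
  after event 3 (t=19: SET q = -14): {p=3, q=-14}
  after event 4 (t=29: SET q = 11): {p=3, q=11}
  after event 5 (t=38: SET p = 16): {p=16, q=11}
  after event 6 (t=42: INC r by 11): {p=16, q=11, r=11}
  after event 7 (t=44: DEC r by 5): {p=16, q=11, r=6}
  after event 8 (t=53: INC p by 10): {p=26, q=11, r=6}
  after event 9 (t=63: DEC p by 1): {p=25, q=11, r=6}
  after event 10 (t=64: INC p by 6): {p=31, q=11, r=6}
  after event 11 (t=73: DEL q): {p=31, r=6}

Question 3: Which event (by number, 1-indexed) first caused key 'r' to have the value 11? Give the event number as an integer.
Answer: 6

Derivation:
Looking for first event where r becomes 11:
  event 6: r (absent) -> 11  <-- first match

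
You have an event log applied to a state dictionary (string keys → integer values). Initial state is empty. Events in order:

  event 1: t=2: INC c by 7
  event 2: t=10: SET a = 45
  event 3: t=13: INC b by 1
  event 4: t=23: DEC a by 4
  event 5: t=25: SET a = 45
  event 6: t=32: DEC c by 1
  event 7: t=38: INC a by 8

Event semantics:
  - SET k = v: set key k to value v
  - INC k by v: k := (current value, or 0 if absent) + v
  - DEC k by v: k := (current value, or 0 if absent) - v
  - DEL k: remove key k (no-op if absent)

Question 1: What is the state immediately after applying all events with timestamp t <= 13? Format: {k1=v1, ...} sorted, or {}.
Apply events with t <= 13 (3 events):
  after event 1 (t=2: INC c by 7): {c=7}
  after event 2 (t=10: SET a = 45): {a=45, c=7}
  after event 3 (t=13: INC b by 1): {a=45, b=1, c=7}

Answer: {a=45, b=1, c=7}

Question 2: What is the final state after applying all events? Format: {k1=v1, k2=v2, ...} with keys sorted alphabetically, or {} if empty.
  after event 1 (t=2: INC c by 7): {c=7}
  after event 2 (t=10: SET a = 45): {a=45, c=7}
  after event 3 (t=13: INC b by 1): {a=45, b=1, c=7}
  after event 4 (t=23: DEC a by 4): {a=41, b=1, c=7}
  after event 5 (t=25: SET a = 45): {a=45, b=1, c=7}
  after event 6 (t=32: DEC c by 1): {a=45, b=1, c=6}
  after event 7 (t=38: INC a by 8): {a=53, b=1, c=6}

Answer: {a=53, b=1, c=6}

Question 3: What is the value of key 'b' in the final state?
Track key 'b' through all 7 events:
  event 1 (t=2: INC c by 7): b unchanged
  event 2 (t=10: SET a = 45): b unchanged
  event 3 (t=13: INC b by 1): b (absent) -> 1
  event 4 (t=23: DEC a by 4): b unchanged
  event 5 (t=25: SET a = 45): b unchanged
  event 6 (t=32: DEC c by 1): b unchanged
  event 7 (t=38: INC a by 8): b unchanged
Final: b = 1

Answer: 1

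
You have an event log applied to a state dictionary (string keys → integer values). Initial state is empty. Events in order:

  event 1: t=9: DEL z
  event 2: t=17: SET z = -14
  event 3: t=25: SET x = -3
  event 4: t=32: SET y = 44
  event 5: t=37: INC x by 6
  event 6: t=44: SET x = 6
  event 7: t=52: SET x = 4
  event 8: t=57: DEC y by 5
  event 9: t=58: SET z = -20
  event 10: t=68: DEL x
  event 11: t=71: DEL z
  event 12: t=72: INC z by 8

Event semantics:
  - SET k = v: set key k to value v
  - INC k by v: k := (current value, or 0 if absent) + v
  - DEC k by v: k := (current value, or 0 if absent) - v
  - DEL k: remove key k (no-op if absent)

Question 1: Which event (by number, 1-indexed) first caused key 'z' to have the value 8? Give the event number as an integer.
Answer: 12

Derivation:
Looking for first event where z becomes 8:
  event 2: z = -14
  event 3: z = -14
  event 4: z = -14
  event 5: z = -14
  event 6: z = -14
  event 7: z = -14
  event 8: z = -14
  event 9: z = -20
  event 10: z = -20
  event 11: z = (absent)
  event 12: z (absent) -> 8  <-- first match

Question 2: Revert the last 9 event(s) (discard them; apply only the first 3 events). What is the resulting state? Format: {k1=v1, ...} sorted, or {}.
Keep first 3 events (discard last 9):
  after event 1 (t=9: DEL z): {}
  after event 2 (t=17: SET z = -14): {z=-14}
  after event 3 (t=25: SET x = -3): {x=-3, z=-14}

Answer: {x=-3, z=-14}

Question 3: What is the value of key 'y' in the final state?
Track key 'y' through all 12 events:
  event 1 (t=9: DEL z): y unchanged
  event 2 (t=17: SET z = -14): y unchanged
  event 3 (t=25: SET x = -3): y unchanged
  event 4 (t=32: SET y = 44): y (absent) -> 44
  event 5 (t=37: INC x by 6): y unchanged
  event 6 (t=44: SET x = 6): y unchanged
  event 7 (t=52: SET x = 4): y unchanged
  event 8 (t=57: DEC y by 5): y 44 -> 39
  event 9 (t=58: SET z = -20): y unchanged
  event 10 (t=68: DEL x): y unchanged
  event 11 (t=71: DEL z): y unchanged
  event 12 (t=72: INC z by 8): y unchanged
Final: y = 39

Answer: 39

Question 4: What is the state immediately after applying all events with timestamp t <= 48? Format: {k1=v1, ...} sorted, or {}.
Apply events with t <= 48 (6 events):
  after event 1 (t=9: DEL z): {}
  after event 2 (t=17: SET z = -14): {z=-14}
  after event 3 (t=25: SET x = -3): {x=-3, z=-14}
  after event 4 (t=32: SET y = 44): {x=-3, y=44, z=-14}
  after event 5 (t=37: INC x by 6): {x=3, y=44, z=-14}
  after event 6 (t=44: SET x = 6): {x=6, y=44, z=-14}

Answer: {x=6, y=44, z=-14}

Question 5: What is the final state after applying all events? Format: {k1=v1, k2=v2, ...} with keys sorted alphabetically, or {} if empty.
  after event 1 (t=9: DEL z): {}
  after event 2 (t=17: SET z = -14): {z=-14}
  after event 3 (t=25: SET x = -3): {x=-3, z=-14}
  after event 4 (t=32: SET y = 44): {x=-3, y=44, z=-14}
  after event 5 (t=37: INC x by 6): {x=3, y=44, z=-14}
  after event 6 (t=44: SET x = 6): {x=6, y=44, z=-14}
  after event 7 (t=52: SET x = 4): {x=4, y=44, z=-14}
  after event 8 (t=57: DEC y by 5): {x=4, y=39, z=-14}
  after event 9 (t=58: SET z = -20): {x=4, y=39, z=-20}
  after event 10 (t=68: DEL x): {y=39, z=-20}
  after event 11 (t=71: DEL z): {y=39}
  after event 12 (t=72: INC z by 8): {y=39, z=8}

Answer: {y=39, z=8}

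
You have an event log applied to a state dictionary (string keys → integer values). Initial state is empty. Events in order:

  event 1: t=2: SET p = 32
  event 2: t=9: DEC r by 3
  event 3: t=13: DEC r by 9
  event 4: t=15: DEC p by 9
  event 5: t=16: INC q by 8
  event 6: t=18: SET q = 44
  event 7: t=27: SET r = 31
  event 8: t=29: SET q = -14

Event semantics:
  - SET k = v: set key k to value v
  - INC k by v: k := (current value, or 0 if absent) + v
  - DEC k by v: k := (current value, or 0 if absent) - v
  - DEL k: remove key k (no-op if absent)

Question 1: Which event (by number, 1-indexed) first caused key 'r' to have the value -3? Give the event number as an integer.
Answer: 2

Derivation:
Looking for first event where r becomes -3:
  event 2: r (absent) -> -3  <-- first match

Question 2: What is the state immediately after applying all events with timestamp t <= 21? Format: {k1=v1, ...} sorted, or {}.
Answer: {p=23, q=44, r=-12}

Derivation:
Apply events with t <= 21 (6 events):
  after event 1 (t=2: SET p = 32): {p=32}
  after event 2 (t=9: DEC r by 3): {p=32, r=-3}
  after event 3 (t=13: DEC r by 9): {p=32, r=-12}
  after event 4 (t=15: DEC p by 9): {p=23, r=-12}
  after event 5 (t=16: INC q by 8): {p=23, q=8, r=-12}
  after event 6 (t=18: SET q = 44): {p=23, q=44, r=-12}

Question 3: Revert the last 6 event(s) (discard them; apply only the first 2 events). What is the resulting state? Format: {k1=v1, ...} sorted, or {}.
Keep first 2 events (discard last 6):
  after event 1 (t=2: SET p = 32): {p=32}
  after event 2 (t=9: DEC r by 3): {p=32, r=-3}

Answer: {p=32, r=-3}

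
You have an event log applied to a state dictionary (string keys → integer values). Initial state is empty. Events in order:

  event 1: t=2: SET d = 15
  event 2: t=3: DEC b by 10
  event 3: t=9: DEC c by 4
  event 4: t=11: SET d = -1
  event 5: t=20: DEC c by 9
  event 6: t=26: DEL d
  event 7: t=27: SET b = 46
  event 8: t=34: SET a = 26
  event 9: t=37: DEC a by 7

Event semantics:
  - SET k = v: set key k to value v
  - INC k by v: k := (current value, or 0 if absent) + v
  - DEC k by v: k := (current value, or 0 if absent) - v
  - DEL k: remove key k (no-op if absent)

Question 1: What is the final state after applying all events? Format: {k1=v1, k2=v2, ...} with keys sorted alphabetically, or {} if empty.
  after event 1 (t=2: SET d = 15): {d=15}
  after event 2 (t=3: DEC b by 10): {b=-10, d=15}
  after event 3 (t=9: DEC c by 4): {b=-10, c=-4, d=15}
  after event 4 (t=11: SET d = -1): {b=-10, c=-4, d=-1}
  after event 5 (t=20: DEC c by 9): {b=-10, c=-13, d=-1}
  after event 6 (t=26: DEL d): {b=-10, c=-13}
  after event 7 (t=27: SET b = 46): {b=46, c=-13}
  after event 8 (t=34: SET a = 26): {a=26, b=46, c=-13}
  after event 9 (t=37: DEC a by 7): {a=19, b=46, c=-13}

Answer: {a=19, b=46, c=-13}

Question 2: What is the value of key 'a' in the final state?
Track key 'a' through all 9 events:
  event 1 (t=2: SET d = 15): a unchanged
  event 2 (t=3: DEC b by 10): a unchanged
  event 3 (t=9: DEC c by 4): a unchanged
  event 4 (t=11: SET d = -1): a unchanged
  event 5 (t=20: DEC c by 9): a unchanged
  event 6 (t=26: DEL d): a unchanged
  event 7 (t=27: SET b = 46): a unchanged
  event 8 (t=34: SET a = 26): a (absent) -> 26
  event 9 (t=37: DEC a by 7): a 26 -> 19
Final: a = 19

Answer: 19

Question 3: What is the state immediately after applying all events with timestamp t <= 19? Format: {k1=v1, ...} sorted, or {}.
Answer: {b=-10, c=-4, d=-1}

Derivation:
Apply events with t <= 19 (4 events):
  after event 1 (t=2: SET d = 15): {d=15}
  after event 2 (t=3: DEC b by 10): {b=-10, d=15}
  after event 3 (t=9: DEC c by 4): {b=-10, c=-4, d=15}
  after event 4 (t=11: SET d = -1): {b=-10, c=-4, d=-1}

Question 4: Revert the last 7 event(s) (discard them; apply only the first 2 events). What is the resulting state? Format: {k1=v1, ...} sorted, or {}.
Keep first 2 events (discard last 7):
  after event 1 (t=2: SET d = 15): {d=15}
  after event 2 (t=3: DEC b by 10): {b=-10, d=15}

Answer: {b=-10, d=15}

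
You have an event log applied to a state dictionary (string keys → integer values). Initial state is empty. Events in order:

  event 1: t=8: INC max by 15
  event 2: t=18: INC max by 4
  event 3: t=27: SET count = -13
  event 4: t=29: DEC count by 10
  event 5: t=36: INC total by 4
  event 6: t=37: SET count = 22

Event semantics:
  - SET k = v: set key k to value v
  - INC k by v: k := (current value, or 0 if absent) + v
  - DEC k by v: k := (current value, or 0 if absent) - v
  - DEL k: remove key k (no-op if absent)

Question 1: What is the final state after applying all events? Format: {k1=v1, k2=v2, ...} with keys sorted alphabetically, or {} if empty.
  after event 1 (t=8: INC max by 15): {max=15}
  after event 2 (t=18: INC max by 4): {max=19}
  after event 3 (t=27: SET count = -13): {count=-13, max=19}
  after event 4 (t=29: DEC count by 10): {count=-23, max=19}
  after event 5 (t=36: INC total by 4): {count=-23, max=19, total=4}
  after event 6 (t=37: SET count = 22): {count=22, max=19, total=4}

Answer: {count=22, max=19, total=4}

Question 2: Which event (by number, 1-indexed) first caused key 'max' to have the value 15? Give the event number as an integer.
Looking for first event where max becomes 15:
  event 1: max (absent) -> 15  <-- first match

Answer: 1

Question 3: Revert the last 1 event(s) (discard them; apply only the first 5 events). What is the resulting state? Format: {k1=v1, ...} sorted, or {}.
Answer: {count=-23, max=19, total=4}

Derivation:
Keep first 5 events (discard last 1):
  after event 1 (t=8: INC max by 15): {max=15}
  after event 2 (t=18: INC max by 4): {max=19}
  after event 3 (t=27: SET count = -13): {count=-13, max=19}
  after event 4 (t=29: DEC count by 10): {count=-23, max=19}
  after event 5 (t=36: INC total by 4): {count=-23, max=19, total=4}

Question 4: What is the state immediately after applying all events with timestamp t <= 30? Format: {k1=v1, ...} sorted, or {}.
Answer: {count=-23, max=19}

Derivation:
Apply events with t <= 30 (4 events):
  after event 1 (t=8: INC max by 15): {max=15}
  after event 2 (t=18: INC max by 4): {max=19}
  after event 3 (t=27: SET count = -13): {count=-13, max=19}
  after event 4 (t=29: DEC count by 10): {count=-23, max=19}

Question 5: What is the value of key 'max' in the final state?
Track key 'max' through all 6 events:
  event 1 (t=8: INC max by 15): max (absent) -> 15
  event 2 (t=18: INC max by 4): max 15 -> 19
  event 3 (t=27: SET count = -13): max unchanged
  event 4 (t=29: DEC count by 10): max unchanged
  event 5 (t=36: INC total by 4): max unchanged
  event 6 (t=37: SET count = 22): max unchanged
Final: max = 19

Answer: 19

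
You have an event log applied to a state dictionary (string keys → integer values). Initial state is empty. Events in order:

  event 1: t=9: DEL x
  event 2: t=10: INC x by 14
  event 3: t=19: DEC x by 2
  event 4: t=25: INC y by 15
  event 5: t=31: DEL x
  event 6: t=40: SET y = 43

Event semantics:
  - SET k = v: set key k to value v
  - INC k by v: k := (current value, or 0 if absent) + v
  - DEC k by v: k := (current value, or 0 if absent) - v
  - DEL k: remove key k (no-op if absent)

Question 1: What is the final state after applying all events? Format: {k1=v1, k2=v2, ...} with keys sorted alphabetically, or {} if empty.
Answer: {y=43}

Derivation:
  after event 1 (t=9: DEL x): {}
  after event 2 (t=10: INC x by 14): {x=14}
  after event 3 (t=19: DEC x by 2): {x=12}
  after event 4 (t=25: INC y by 15): {x=12, y=15}
  after event 5 (t=31: DEL x): {y=15}
  after event 6 (t=40: SET y = 43): {y=43}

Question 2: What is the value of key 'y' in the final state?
Answer: 43

Derivation:
Track key 'y' through all 6 events:
  event 1 (t=9: DEL x): y unchanged
  event 2 (t=10: INC x by 14): y unchanged
  event 3 (t=19: DEC x by 2): y unchanged
  event 4 (t=25: INC y by 15): y (absent) -> 15
  event 5 (t=31: DEL x): y unchanged
  event 6 (t=40: SET y = 43): y 15 -> 43
Final: y = 43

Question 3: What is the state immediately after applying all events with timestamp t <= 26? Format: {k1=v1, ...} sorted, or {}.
Answer: {x=12, y=15}

Derivation:
Apply events with t <= 26 (4 events):
  after event 1 (t=9: DEL x): {}
  after event 2 (t=10: INC x by 14): {x=14}
  after event 3 (t=19: DEC x by 2): {x=12}
  after event 4 (t=25: INC y by 15): {x=12, y=15}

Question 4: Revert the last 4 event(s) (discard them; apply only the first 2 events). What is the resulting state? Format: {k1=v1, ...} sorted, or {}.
Keep first 2 events (discard last 4):
  after event 1 (t=9: DEL x): {}
  after event 2 (t=10: INC x by 14): {x=14}

Answer: {x=14}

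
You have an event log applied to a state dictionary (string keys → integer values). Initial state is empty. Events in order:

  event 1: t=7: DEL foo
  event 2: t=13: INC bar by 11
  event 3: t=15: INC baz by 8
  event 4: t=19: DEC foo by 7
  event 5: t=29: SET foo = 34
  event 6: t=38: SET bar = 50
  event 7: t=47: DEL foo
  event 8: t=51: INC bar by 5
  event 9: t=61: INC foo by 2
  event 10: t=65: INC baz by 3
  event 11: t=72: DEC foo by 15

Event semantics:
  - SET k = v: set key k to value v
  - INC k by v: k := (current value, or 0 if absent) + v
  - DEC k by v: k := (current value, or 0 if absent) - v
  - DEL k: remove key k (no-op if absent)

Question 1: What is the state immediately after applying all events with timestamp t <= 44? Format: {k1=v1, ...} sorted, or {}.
Answer: {bar=50, baz=8, foo=34}

Derivation:
Apply events with t <= 44 (6 events):
  after event 1 (t=7: DEL foo): {}
  after event 2 (t=13: INC bar by 11): {bar=11}
  after event 3 (t=15: INC baz by 8): {bar=11, baz=8}
  after event 4 (t=19: DEC foo by 7): {bar=11, baz=8, foo=-7}
  after event 5 (t=29: SET foo = 34): {bar=11, baz=8, foo=34}
  after event 6 (t=38: SET bar = 50): {bar=50, baz=8, foo=34}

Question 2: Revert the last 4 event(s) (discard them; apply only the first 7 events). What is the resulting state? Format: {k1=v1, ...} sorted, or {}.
Keep first 7 events (discard last 4):
  after event 1 (t=7: DEL foo): {}
  after event 2 (t=13: INC bar by 11): {bar=11}
  after event 3 (t=15: INC baz by 8): {bar=11, baz=8}
  after event 4 (t=19: DEC foo by 7): {bar=11, baz=8, foo=-7}
  after event 5 (t=29: SET foo = 34): {bar=11, baz=8, foo=34}
  after event 6 (t=38: SET bar = 50): {bar=50, baz=8, foo=34}
  after event 7 (t=47: DEL foo): {bar=50, baz=8}

Answer: {bar=50, baz=8}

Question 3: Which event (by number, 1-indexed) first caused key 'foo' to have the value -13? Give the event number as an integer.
Answer: 11

Derivation:
Looking for first event where foo becomes -13:
  event 4: foo = -7
  event 5: foo = 34
  event 6: foo = 34
  event 7: foo = (absent)
  event 9: foo = 2
  event 10: foo = 2
  event 11: foo 2 -> -13  <-- first match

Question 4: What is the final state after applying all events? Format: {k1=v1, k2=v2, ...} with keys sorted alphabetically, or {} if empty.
Answer: {bar=55, baz=11, foo=-13}

Derivation:
  after event 1 (t=7: DEL foo): {}
  after event 2 (t=13: INC bar by 11): {bar=11}
  after event 3 (t=15: INC baz by 8): {bar=11, baz=8}
  after event 4 (t=19: DEC foo by 7): {bar=11, baz=8, foo=-7}
  after event 5 (t=29: SET foo = 34): {bar=11, baz=8, foo=34}
  after event 6 (t=38: SET bar = 50): {bar=50, baz=8, foo=34}
  after event 7 (t=47: DEL foo): {bar=50, baz=8}
  after event 8 (t=51: INC bar by 5): {bar=55, baz=8}
  after event 9 (t=61: INC foo by 2): {bar=55, baz=8, foo=2}
  after event 10 (t=65: INC baz by 3): {bar=55, baz=11, foo=2}
  after event 11 (t=72: DEC foo by 15): {bar=55, baz=11, foo=-13}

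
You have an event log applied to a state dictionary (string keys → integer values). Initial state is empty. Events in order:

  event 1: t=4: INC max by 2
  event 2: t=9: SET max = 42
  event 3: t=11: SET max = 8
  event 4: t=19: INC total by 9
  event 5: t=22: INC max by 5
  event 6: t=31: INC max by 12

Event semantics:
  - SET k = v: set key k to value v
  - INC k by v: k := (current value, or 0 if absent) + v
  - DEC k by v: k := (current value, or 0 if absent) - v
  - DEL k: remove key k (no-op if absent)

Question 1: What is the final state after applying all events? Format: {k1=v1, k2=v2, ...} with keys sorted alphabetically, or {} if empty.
Answer: {max=25, total=9}

Derivation:
  after event 1 (t=4: INC max by 2): {max=2}
  after event 2 (t=9: SET max = 42): {max=42}
  after event 3 (t=11: SET max = 8): {max=8}
  after event 4 (t=19: INC total by 9): {max=8, total=9}
  after event 5 (t=22: INC max by 5): {max=13, total=9}
  after event 6 (t=31: INC max by 12): {max=25, total=9}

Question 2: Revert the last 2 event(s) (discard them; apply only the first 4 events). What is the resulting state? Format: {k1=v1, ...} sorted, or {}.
Answer: {max=8, total=9}

Derivation:
Keep first 4 events (discard last 2):
  after event 1 (t=4: INC max by 2): {max=2}
  after event 2 (t=9: SET max = 42): {max=42}
  after event 3 (t=11: SET max = 8): {max=8}
  after event 4 (t=19: INC total by 9): {max=8, total=9}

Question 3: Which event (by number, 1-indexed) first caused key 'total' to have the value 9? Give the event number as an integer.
Answer: 4

Derivation:
Looking for first event where total becomes 9:
  event 4: total (absent) -> 9  <-- first match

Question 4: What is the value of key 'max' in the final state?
Track key 'max' through all 6 events:
  event 1 (t=4: INC max by 2): max (absent) -> 2
  event 2 (t=9: SET max = 42): max 2 -> 42
  event 3 (t=11: SET max = 8): max 42 -> 8
  event 4 (t=19: INC total by 9): max unchanged
  event 5 (t=22: INC max by 5): max 8 -> 13
  event 6 (t=31: INC max by 12): max 13 -> 25
Final: max = 25

Answer: 25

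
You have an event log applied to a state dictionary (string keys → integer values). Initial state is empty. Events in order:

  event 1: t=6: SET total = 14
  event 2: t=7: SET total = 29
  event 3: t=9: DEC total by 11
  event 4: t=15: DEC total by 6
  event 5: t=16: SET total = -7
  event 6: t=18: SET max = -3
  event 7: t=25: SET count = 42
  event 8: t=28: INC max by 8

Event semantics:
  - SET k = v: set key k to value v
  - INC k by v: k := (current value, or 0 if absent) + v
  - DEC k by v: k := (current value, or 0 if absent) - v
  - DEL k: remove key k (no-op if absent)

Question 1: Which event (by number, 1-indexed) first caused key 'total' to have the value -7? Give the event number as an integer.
Looking for first event where total becomes -7:
  event 1: total = 14
  event 2: total = 29
  event 3: total = 18
  event 4: total = 12
  event 5: total 12 -> -7  <-- first match

Answer: 5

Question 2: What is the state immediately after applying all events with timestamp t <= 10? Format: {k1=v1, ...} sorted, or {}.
Answer: {total=18}

Derivation:
Apply events with t <= 10 (3 events):
  after event 1 (t=6: SET total = 14): {total=14}
  after event 2 (t=7: SET total = 29): {total=29}
  after event 3 (t=9: DEC total by 11): {total=18}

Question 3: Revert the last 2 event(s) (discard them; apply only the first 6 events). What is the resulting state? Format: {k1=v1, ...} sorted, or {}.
Answer: {max=-3, total=-7}

Derivation:
Keep first 6 events (discard last 2):
  after event 1 (t=6: SET total = 14): {total=14}
  after event 2 (t=7: SET total = 29): {total=29}
  after event 3 (t=9: DEC total by 11): {total=18}
  after event 4 (t=15: DEC total by 6): {total=12}
  after event 5 (t=16: SET total = -7): {total=-7}
  after event 6 (t=18: SET max = -3): {max=-3, total=-7}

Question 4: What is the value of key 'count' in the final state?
Track key 'count' through all 8 events:
  event 1 (t=6: SET total = 14): count unchanged
  event 2 (t=7: SET total = 29): count unchanged
  event 3 (t=9: DEC total by 11): count unchanged
  event 4 (t=15: DEC total by 6): count unchanged
  event 5 (t=16: SET total = -7): count unchanged
  event 6 (t=18: SET max = -3): count unchanged
  event 7 (t=25: SET count = 42): count (absent) -> 42
  event 8 (t=28: INC max by 8): count unchanged
Final: count = 42

Answer: 42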